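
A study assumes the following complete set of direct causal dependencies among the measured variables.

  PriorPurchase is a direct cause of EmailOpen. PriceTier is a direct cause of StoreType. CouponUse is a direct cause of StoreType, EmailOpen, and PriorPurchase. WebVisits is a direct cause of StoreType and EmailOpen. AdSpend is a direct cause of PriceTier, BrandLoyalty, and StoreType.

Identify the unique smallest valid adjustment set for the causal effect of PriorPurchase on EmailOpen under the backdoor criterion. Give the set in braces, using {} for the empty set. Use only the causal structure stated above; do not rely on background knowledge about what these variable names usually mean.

Variables eligible for adjustment (non-descendants of PriorPurchase, excluding PriorPurchase and EmailOpen): {AdSpend, BrandLoyalty, CouponUse, PriceTier, StoreType, WebVisits}.
Backdoor paths from PriorPurchase to EmailOpen:
  P1: PriorPurchase <- CouponUse -> EmailOpen
  P2: PriorPurchase <- CouponUse -> StoreType <- WebVisits -> EmailOpen
The empty set is not sufficient: P1 (PriorPurchase <- CouponUse -> EmailOpen) has no collider blocking it and no conditioned non-collider, so it is open.
Try {CouponUse}:
  P1: blocked at fork node CouponUse ∈ conditioning set.
  P2: blocked at fork node CouponUse ∈ conditioning set.
{CouponUse} contains no descendant of PriorPurchase and blocks every backdoor path.
No other singleton works — e.g. {AdSpend} leaves P1 open — so {CouponUse} is the unique smallest valid adjustment set.

{CouponUse}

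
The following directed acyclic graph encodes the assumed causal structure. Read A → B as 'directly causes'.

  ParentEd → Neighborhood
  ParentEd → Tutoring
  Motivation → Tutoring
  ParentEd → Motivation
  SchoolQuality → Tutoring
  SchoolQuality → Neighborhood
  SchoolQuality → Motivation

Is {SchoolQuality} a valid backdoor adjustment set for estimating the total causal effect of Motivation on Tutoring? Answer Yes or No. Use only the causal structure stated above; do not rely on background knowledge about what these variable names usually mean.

Backdoor paths from Motivation to Tutoring (paths whose first edge points into Motivation):
  P1: Motivation <- ParentEd -> Tutoring
  P2: Motivation <- ParentEd -> Neighborhood <- SchoolQuality -> Tutoring
  P3: Motivation <- SchoolQuality -> Tutoring
  P4: Motivation <- SchoolQuality -> Neighborhood <- ParentEd -> Tutoring
Condition 1 (no descendant of Motivation in the set): holds — descendants of Motivation are {Tutoring}; none are in {SchoolQuality}.
Condition 2 (every backdoor path blocked by {SchoolQuality}):
  P1: open — no interior node is in the conditioning set.
  P2: blocked at collider Neighborhood (neither it nor any descendant is in the conditioning set).
  P3: blocked at fork node SchoolQuality ∈ conditioning set.
  P4: blocked at fork node SchoolQuality ∈ conditioning set.
{SchoolQuality} does not satisfy the backdoor criterion.

No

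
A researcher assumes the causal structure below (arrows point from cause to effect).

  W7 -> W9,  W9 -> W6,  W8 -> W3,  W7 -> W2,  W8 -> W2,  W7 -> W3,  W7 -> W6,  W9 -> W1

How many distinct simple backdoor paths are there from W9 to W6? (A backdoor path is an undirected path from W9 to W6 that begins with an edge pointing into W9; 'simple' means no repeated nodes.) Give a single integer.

1

A backdoor path from W9 to W6 is any simple undirected path whose first edge points into W9 (i.e. leaves W9 via a parent).
Parents of W9: {W7}.
Enumerating:
  P1: W9 <- W7 -> W6
That exhausts the simple backdoor paths. Count: 1.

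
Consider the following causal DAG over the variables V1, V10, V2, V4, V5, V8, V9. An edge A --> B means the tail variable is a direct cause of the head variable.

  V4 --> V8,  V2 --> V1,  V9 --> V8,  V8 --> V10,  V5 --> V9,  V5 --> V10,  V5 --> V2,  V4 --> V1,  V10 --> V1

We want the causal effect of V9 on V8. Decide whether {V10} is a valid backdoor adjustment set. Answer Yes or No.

No

Backdoor paths from V9 to V8 (paths whose first edge points into V9):
  P1: V9 <- V5 -> V2 -> V1 <- V4 -> V8
  P2: V9 <- V5 -> V2 -> V1 <- V10 <- V8
  P3: V9 <- V5 -> V10 <- V8
  P4: V9 <- V5 -> V10 -> V1 <- V4 -> V8
Condition 1 (no descendant of V9 in the set): FAILS — V10 is a descendant of V9.
Condition 2 (every backdoor path blocked by {V10}):
  P1: blocked at collider V1 (neither it nor any descendant is in the conditioning set).
  P2: blocked at collider V1 (neither it nor any descendant is in the conditioning set).
  P3: open — collider(s) V10 are conditioned on (or have a conditioned descendant) and no non-collider on the path is in the set.
  P4: blocked at chain node V10 ∈ conditioning set.
{V10} does not satisfy the backdoor criterion.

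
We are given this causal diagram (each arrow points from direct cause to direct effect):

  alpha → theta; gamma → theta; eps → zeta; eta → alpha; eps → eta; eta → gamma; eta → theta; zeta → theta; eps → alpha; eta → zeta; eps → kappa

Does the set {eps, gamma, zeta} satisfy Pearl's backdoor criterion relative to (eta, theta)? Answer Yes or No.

Backdoor paths from eta to theta (paths whose first edge points into eta):
  P1: eta <- eps -> zeta -> theta
  P2: eta <- eps -> alpha -> theta
Condition 1 (no descendant of eta in the set): FAILS — gamma and zeta are descendants of eta.
Condition 2 (every backdoor path blocked by {eps, gamma, zeta}):
  P1: blocked at fork node eps ∈ conditioning set.
  P2: blocked at fork node eps ∈ conditioning set.
{eps, gamma, zeta} does not satisfy the backdoor criterion.

No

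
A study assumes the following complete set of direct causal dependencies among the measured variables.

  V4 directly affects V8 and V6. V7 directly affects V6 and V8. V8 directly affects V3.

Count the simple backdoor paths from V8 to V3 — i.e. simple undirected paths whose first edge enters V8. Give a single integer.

A backdoor path from V8 to V3 is any simple undirected path whose first edge points into V8 (i.e. leaves V8 via a parent).
Parents of V8: {V4, V7}.
No simple path from any parent of V8 reaches V3 without revisiting V8, so there are no backdoor paths.

0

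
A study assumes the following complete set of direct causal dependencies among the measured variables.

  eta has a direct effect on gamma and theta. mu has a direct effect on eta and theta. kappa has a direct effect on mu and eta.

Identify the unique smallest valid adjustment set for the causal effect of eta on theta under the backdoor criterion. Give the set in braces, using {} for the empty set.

Variables eligible for adjustment (non-descendants of eta, excluding eta and theta): {kappa, mu}.
Backdoor paths from eta to theta:
  P1: eta <- kappa -> mu -> theta
  P2: eta <- mu -> theta
The empty set is not sufficient: P1 (eta <- kappa -> mu -> theta) has no collider blocking it and no conditioned non-collider, so it is open.
Try {mu}:
  P1: blocked at chain node mu ∈ conditioning set.
  P2: blocked at fork node mu ∈ conditioning set.
{mu} contains no descendant of eta and blocks every backdoor path.
No other singleton works — e.g. {kappa} leaves P2 open — so {mu} is the unique smallest valid adjustment set.

{mu}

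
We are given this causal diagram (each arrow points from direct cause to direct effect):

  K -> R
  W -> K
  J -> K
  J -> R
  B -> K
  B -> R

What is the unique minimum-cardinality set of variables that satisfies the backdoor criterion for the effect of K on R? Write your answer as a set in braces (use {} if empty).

{B, J}

Variables eligible for adjustment (non-descendants of K, excluding K and R): {B, J, W}.
Backdoor paths from K to R:
  P1: K <- J -> R
  P2: K <- B -> R
The empty set is not sufficient: P1 (K <- J -> R) has no collider blocking it and no conditioned non-collider, so it is open.
Try {B, J}:
  P1: blocked at fork node J ∈ conditioning set.
  P2: blocked at fork node B ∈ conditioning set.
{B, J} contains no descendant of K and blocks every backdoor path.
Every element of {B, J} is needed (dropping B leaves P2 open; dropping J leaves P1 open), so no proper subset is valid.
Among all size-2 subsets of the eligible variables, only {B, J} blocks every backdoor path, so it is the unique smallest valid adjustment set.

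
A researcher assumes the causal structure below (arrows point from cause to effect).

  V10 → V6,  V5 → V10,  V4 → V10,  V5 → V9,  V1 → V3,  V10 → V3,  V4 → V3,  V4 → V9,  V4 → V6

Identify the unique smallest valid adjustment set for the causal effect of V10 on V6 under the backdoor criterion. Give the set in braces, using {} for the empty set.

{V4}

Variables eligible for adjustment (non-descendants of V10, excluding V10 and V6): {V1, V4, V5, V9}.
Backdoor paths from V10 to V6:
  P1: V10 <- V4 -> V6
  P2: V10 <- V5 -> V9 <- V4 -> V6
The empty set is not sufficient: P1 (V10 <- V4 -> V6) has no collider blocking it and no conditioned non-collider, so it is open.
Try {V4}:
  P1: blocked at fork node V4 ∈ conditioning set.
  P2: blocked at collider V9 (neither it nor any descendant is in the conditioning set).
{V4} contains no descendant of V10 and blocks every backdoor path.
No other singleton works — e.g. {V1} leaves P1 open — so {V4} is the unique smallest valid adjustment set.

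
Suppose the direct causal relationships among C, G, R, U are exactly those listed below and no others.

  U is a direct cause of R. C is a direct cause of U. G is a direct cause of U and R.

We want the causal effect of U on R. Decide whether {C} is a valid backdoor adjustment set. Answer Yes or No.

No

Backdoor paths from U to R (paths whose first edge points into U):
  P1: U <- G -> R
Condition 1 (no descendant of U in the set): holds — descendants of U are {R}; none are in {C}.
Condition 2 (every backdoor path blocked by {C}):
  P1: open — no interior node is in the conditioning set.
{C} does not satisfy the backdoor criterion.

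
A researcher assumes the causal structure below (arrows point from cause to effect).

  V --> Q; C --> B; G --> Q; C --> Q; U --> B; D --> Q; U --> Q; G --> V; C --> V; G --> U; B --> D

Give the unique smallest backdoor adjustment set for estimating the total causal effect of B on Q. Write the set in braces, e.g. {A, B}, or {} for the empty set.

{C, U}

Variables eligible for adjustment (non-descendants of B, excluding B and Q): {C, G, U, V}.
Backdoor paths from B to Q:
  P1: B <- C -> V <- G -> U -> Q
  P2: B <- C -> V <- G -> Q
  P3: B <- C -> V -> Q
  P4: B <- C -> Q
  P5: B <- U <- G -> V <- C -> Q
  P6: B <- U <- G -> V -> Q
  P7: B <- U <- G -> Q
  P8: B <- U -> Q
The empty set is not sufficient: P3 (B <- C -> V -> Q) has no collider blocking it and no conditioned non-collider, so it is open.
Try {C, U}:
  P1: blocked at fork node C ∈ conditioning set.
  P2: blocked at fork node C ∈ conditioning set.
  P3: blocked at fork node C ∈ conditioning set.
  P4: blocked at fork node C ∈ conditioning set.
  P5: blocked at chain node U ∈ conditioning set.
  P6: blocked at chain node U ∈ conditioning set.
  P7: blocked at chain node U ∈ conditioning set.
  P8: blocked at fork node U ∈ conditioning set.
{C, U} contains no descendant of B and blocks every backdoor path.
Every element of {C, U} is needed (dropping C leaves P3 open; dropping U leaves P6 open), so no proper subset is valid.
Among all size-2 subsets of the eligible variables, only {C, U} blocks every backdoor path, so it is the unique smallest valid adjustment set.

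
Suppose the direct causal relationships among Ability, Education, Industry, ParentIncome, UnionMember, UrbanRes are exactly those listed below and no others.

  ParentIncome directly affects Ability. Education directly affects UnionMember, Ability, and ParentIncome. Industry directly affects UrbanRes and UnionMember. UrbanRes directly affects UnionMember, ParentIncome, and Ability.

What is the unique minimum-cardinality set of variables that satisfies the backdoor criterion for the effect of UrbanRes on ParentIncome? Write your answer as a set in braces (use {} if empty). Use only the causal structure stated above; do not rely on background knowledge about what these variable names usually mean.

{}

Variables eligible for adjustment (non-descendants of UrbanRes, excluding UrbanRes and ParentIncome): {Education, Industry}.
Backdoor paths from UrbanRes to ParentIncome:
  P1: UrbanRes <- Industry -> UnionMember <- Education -> ParentIncome
  P2: UrbanRes <- Industry -> UnionMember <- Education -> Ability <- ParentIncome
Each backdoor path contains an unconditioned collider, so every path is already blocked with the empty conditioning set:
  P1: blocked at collider UnionMember (neither it nor any descendant is in the conditioning set).
  P2: blocked at collider UnionMember (neither it nor any descendant is in the conditioning set).
The empty set is therefore the unique smallest valid set.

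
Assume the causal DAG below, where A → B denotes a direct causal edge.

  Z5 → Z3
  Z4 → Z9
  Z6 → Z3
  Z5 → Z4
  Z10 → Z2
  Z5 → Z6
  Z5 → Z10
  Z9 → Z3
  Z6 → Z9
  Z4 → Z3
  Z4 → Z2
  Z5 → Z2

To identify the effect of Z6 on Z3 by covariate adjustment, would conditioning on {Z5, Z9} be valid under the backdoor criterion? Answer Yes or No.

Backdoor paths from Z6 to Z3 (paths whose first edge points into Z6):
  P1: Z6 <- Z5 -> Z10 -> Z2 <- Z4 -> Z9 -> Z3
  P2: Z6 <- Z5 -> Z10 -> Z2 <- Z4 -> Z3
  P3: Z6 <- Z5 -> Z4 -> Z9 -> Z3
  P4: Z6 <- Z5 -> Z4 -> Z3
  P5: Z6 <- Z5 -> Z2 <- Z4 -> Z9 -> Z3
  P6: Z6 <- Z5 -> Z2 <- Z4 -> Z3
  P7: Z6 <- Z5 -> Z3
Condition 1 (no descendant of Z6 in the set): FAILS — Z9 is a descendant of Z6.
Condition 2 (every backdoor path blocked by {Z5, Z9}):
  P1: blocked at fork node Z5 ∈ conditioning set.
  P2: blocked at fork node Z5 ∈ conditioning set.
  P3: blocked at fork node Z5 ∈ conditioning set.
  P4: blocked at fork node Z5 ∈ conditioning set.
  P5: blocked at fork node Z5 ∈ conditioning set.
  P6: blocked at fork node Z5 ∈ conditioning set.
  P7: blocked at fork node Z5 ∈ conditioning set.
{Z5, Z9} does not satisfy the backdoor criterion.

No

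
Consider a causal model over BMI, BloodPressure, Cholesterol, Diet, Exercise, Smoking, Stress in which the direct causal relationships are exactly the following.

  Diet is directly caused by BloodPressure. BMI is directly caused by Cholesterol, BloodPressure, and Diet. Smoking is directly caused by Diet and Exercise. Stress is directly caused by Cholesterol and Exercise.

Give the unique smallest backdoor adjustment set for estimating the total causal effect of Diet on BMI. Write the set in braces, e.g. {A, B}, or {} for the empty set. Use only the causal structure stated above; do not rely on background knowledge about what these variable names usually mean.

{BloodPressure}

Variables eligible for adjustment (non-descendants of Diet, excluding Diet and BMI): {BloodPressure, Cholesterol, Exercise, Stress}.
Backdoor paths from Diet to BMI:
  P1: Diet <- BloodPressure -> BMI
The empty set is not sufficient: P1 (Diet <- BloodPressure -> BMI) has no collider blocking it and no conditioned non-collider, so it is open.
Try {BloodPressure}:
  P1: blocked at fork node BloodPressure ∈ conditioning set.
{BloodPressure} contains no descendant of Diet and blocks every backdoor path.
No other singleton works — e.g. {Cholesterol} leaves P1 open — so {BloodPressure} is the unique smallest valid adjustment set.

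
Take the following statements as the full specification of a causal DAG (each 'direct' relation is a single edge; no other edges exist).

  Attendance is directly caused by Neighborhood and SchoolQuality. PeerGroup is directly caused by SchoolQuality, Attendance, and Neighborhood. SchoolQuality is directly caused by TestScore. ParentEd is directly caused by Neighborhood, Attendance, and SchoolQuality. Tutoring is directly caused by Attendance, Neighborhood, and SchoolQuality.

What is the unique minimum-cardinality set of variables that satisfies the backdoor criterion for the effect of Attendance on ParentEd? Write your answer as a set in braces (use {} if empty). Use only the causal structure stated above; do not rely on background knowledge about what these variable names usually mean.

{Neighborhood, SchoolQuality}

Variables eligible for adjustment (non-descendants of Attendance, excluding Attendance and ParentEd): {Neighborhood, SchoolQuality, TestScore}.
Backdoor paths from Attendance to ParentEd:
  P1: Attendance <- Neighborhood -> Tutoring <- SchoolQuality -> ParentEd
  P2: Attendance <- Neighborhood -> ParentEd
  P3: Attendance <- Neighborhood -> PeerGroup <- SchoolQuality -> ParentEd
  P4: Attendance <- SchoolQuality -> Tutoring <- Neighborhood -> ParentEd
  P5: Attendance <- SchoolQuality -> ParentEd
  P6: Attendance <- SchoolQuality -> PeerGroup <- Neighborhood -> ParentEd
The empty set is not sufficient: P2 (Attendance <- Neighborhood -> ParentEd) has no collider blocking it and no conditioned non-collider, so it is open.
Try {Neighborhood, SchoolQuality}:
  P1: blocked at fork node Neighborhood ∈ conditioning set.
  P2: blocked at fork node Neighborhood ∈ conditioning set.
  P3: blocked at fork node Neighborhood ∈ conditioning set.
  P4: blocked at fork node SchoolQuality ∈ conditioning set.
  P5: blocked at fork node SchoolQuality ∈ conditioning set.
  P6: blocked at fork node SchoolQuality ∈ conditioning set.
{Neighborhood, SchoolQuality} contains no descendant of Attendance and blocks every backdoor path.
Every element of {Neighborhood, SchoolQuality} is needed (dropping Neighborhood leaves P2 open; dropping SchoolQuality leaves P5 open), so no proper subset is valid.
Among all size-2 subsets of the eligible variables, only {Neighborhood, SchoolQuality} blocks every backdoor path, so it is the unique smallest valid adjustment set.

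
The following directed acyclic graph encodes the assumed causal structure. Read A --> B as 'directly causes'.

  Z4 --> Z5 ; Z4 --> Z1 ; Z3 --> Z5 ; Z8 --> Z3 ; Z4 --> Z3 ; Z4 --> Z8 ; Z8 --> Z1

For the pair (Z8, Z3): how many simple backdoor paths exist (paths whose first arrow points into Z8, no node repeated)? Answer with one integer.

A backdoor path from Z8 to Z3 is any simple undirected path whose first edge points into Z8 (i.e. leaves Z8 via a parent).
Parents of Z8: {Z4}.
Enumerating:
  P1: Z8 <- Z4 -> Z3
  P2: Z8 <- Z4 -> Z5 <- Z3
That exhausts the simple backdoor paths. Count: 2.

2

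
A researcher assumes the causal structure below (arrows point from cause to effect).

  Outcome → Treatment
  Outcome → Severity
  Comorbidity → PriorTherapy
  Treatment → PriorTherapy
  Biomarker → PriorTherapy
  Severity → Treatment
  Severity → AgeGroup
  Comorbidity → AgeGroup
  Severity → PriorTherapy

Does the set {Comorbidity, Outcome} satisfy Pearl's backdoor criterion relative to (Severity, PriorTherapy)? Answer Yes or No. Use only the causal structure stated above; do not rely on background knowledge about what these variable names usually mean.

Yes

Backdoor paths from Severity to PriorTherapy (paths whose first edge points into Severity):
  P1: Severity <- Outcome -> Treatment -> PriorTherapy
Condition 1 (no descendant of Severity in the set): holds — descendants of Severity are {AgeGroup, PriorTherapy, Treatment}; none are in {Comorbidity, Outcome}.
Condition 2 (every backdoor path blocked by {Comorbidity, Outcome}):
  P1: blocked at fork node Outcome ∈ conditioning set.
{Comorbidity, Outcome} satisfies the backdoor criterion.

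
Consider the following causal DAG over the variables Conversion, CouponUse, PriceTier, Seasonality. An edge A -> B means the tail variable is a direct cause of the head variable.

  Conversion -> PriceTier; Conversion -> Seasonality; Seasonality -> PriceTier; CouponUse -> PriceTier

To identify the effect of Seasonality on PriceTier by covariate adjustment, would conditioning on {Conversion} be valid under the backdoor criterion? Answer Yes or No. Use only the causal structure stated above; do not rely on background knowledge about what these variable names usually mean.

Backdoor paths from Seasonality to PriceTier (paths whose first edge points into Seasonality):
  P1: Seasonality <- Conversion -> PriceTier
Condition 1 (no descendant of Seasonality in the set): holds — descendants of Seasonality are {PriceTier}; none are in {Conversion}.
Condition 2 (every backdoor path blocked by {Conversion}):
  P1: blocked at fork node Conversion ∈ conditioning set.
{Conversion} satisfies the backdoor criterion.

Yes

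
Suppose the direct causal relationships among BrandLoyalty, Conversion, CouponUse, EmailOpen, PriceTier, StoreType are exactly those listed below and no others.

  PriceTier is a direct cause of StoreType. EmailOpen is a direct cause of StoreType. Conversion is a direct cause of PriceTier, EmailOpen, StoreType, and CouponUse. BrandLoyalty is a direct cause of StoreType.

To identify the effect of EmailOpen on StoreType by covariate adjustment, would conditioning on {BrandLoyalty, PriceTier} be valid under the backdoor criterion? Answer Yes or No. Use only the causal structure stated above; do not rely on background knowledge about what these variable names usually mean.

No

Backdoor paths from EmailOpen to StoreType (paths whose first edge points into EmailOpen):
  P1: EmailOpen <- Conversion -> PriceTier -> StoreType
  P2: EmailOpen <- Conversion -> StoreType
Condition 1 (no descendant of EmailOpen in the set): holds — descendants of EmailOpen are {StoreType}; none are in {BrandLoyalty, PriceTier}.
Condition 2 (every backdoor path blocked by {BrandLoyalty, PriceTier}):
  P1: blocked at chain node PriceTier ∈ conditioning set.
  P2: open — no interior node is in the conditioning set.
{BrandLoyalty, PriceTier} does not satisfy the backdoor criterion.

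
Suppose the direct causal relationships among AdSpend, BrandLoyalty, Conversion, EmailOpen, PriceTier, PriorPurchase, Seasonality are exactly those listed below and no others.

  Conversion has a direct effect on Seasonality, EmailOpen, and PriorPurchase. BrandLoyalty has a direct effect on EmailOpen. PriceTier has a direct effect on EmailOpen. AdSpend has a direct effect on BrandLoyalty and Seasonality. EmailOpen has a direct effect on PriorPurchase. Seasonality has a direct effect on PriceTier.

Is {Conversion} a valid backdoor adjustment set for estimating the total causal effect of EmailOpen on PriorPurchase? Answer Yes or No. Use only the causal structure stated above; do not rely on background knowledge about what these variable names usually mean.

Backdoor paths from EmailOpen to PriorPurchase (paths whose first edge points into EmailOpen):
  P1: EmailOpen <- Conversion -> PriorPurchase
  P2: EmailOpen <- BrandLoyalty <- AdSpend -> Seasonality <- Conversion -> PriorPurchase
  P3: EmailOpen <- PriceTier <- Seasonality <- Conversion -> PriorPurchase
Condition 1 (no descendant of EmailOpen in the set): holds — descendants of EmailOpen are {PriorPurchase}; none are in {Conversion}.
Condition 2 (every backdoor path blocked by {Conversion}):
  P1: blocked at fork node Conversion ∈ conditioning set.
  P2: blocked at collider Seasonality (neither it nor any descendant is in the conditioning set).
  P3: blocked at fork node Conversion ∈ conditioning set.
{Conversion} satisfies the backdoor criterion.

Yes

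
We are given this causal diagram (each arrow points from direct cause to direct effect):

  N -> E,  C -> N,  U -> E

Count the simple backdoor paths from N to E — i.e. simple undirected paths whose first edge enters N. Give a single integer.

0

A backdoor path from N to E is any simple undirected path whose first edge points into N (i.e. leaves N via a parent).
Parents of N: {C}.
No simple path from any parent of N reaches E without revisiting N, so there are no backdoor paths.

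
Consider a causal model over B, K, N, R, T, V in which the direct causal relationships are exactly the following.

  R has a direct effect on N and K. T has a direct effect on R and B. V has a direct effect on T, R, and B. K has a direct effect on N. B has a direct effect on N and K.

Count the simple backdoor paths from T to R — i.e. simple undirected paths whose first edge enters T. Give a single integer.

A backdoor path from T to R is any simple undirected path whose first edge points into T (i.e. leaves T via a parent).
Parents of T: {V}.
Enumerating:
  P1: T <- V -> B -> K <- R
  P2: T <- V -> B -> K -> N <- R
  P3: T <- V -> B -> N <- R
  P4: T <- V -> B -> N <- K <- R
  P5: T <- V -> R
That exhausts the simple backdoor paths. Count: 5.

5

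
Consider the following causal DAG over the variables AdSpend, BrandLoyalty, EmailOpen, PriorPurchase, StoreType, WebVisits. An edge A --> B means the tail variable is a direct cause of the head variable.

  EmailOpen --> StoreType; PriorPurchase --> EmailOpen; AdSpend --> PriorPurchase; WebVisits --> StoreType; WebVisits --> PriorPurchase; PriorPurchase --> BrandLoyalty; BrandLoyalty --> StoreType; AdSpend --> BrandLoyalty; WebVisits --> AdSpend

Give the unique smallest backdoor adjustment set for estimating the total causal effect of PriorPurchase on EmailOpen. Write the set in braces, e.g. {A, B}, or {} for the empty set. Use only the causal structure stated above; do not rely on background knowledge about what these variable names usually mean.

Variables eligible for adjustment (non-descendants of PriorPurchase, excluding PriorPurchase and EmailOpen): {AdSpend, WebVisits}.
Backdoor paths from PriorPurchase to EmailOpen:
  P1: PriorPurchase <- WebVisits -> AdSpend -> BrandLoyalty -> StoreType <- EmailOpen
  P2: PriorPurchase <- WebVisits -> StoreType <- EmailOpen
  P3: PriorPurchase <- AdSpend <- WebVisits -> StoreType <- EmailOpen
  P4: PriorPurchase <- AdSpend -> BrandLoyalty -> StoreType <- EmailOpen
Each backdoor path contains an unconditioned collider, so every path is already blocked with the empty conditioning set:
  P1: blocked at collider StoreType (neither it nor any descendant is in the conditioning set).
  P2: blocked at collider StoreType (neither it nor any descendant is in the conditioning set).
  P3: blocked at collider StoreType (neither it nor any descendant is in the conditioning set).
  P4: blocked at collider StoreType (neither it nor any descendant is in the conditioning set).
The empty set is therefore the unique smallest valid set.

{}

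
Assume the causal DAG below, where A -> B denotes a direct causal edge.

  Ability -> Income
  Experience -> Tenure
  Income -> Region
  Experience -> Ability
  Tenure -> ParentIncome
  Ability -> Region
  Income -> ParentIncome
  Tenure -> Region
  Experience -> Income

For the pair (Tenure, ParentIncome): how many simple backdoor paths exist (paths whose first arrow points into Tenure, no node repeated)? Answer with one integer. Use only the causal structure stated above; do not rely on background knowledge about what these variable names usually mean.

3

A backdoor path from Tenure to ParentIncome is any simple undirected path whose first edge points into Tenure (i.e. leaves Tenure via a parent).
Parents of Tenure: {Experience}.
Enumerating:
  P1: Tenure <- Experience -> Ability -> Income -> ParentIncome
  P2: Tenure <- Experience -> Ability -> Region <- Income -> ParentIncome
  P3: Tenure <- Experience -> Income -> ParentIncome
That exhausts the simple backdoor paths. Count: 3.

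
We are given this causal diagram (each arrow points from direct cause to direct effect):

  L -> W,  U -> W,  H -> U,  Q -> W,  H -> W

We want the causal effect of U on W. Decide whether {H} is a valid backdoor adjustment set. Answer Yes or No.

Backdoor paths from U to W (paths whose first edge points into U):
  P1: U <- H -> W
Condition 1 (no descendant of U in the set): holds — descendants of U are {W}; none are in {H}.
Condition 2 (every backdoor path blocked by {H}):
  P1: blocked at fork node H ∈ conditioning set.
{H} satisfies the backdoor criterion.

Yes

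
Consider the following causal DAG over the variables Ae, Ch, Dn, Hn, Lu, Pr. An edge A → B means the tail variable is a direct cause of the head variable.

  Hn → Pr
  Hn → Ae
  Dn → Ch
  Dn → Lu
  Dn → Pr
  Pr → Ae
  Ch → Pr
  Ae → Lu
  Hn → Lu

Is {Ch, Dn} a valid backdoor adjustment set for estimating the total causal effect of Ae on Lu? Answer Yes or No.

No

Backdoor paths from Ae to Lu (paths whose first edge points into Ae):
  P1: Ae <- Hn -> Pr <- Dn -> Lu
  P2: Ae <- Hn -> Pr <- Ch <- Dn -> Lu
  P3: Ae <- Hn -> Lu
  P4: Ae <- Pr <- Dn -> Lu
  P5: Ae <- Pr <- Hn -> Lu
  P6: Ae <- Pr <- Ch <- Dn -> Lu
Condition 1 (no descendant of Ae in the set): holds — descendants of Ae are {Lu}; none are in {Ch, Dn}.
Condition 2 (every backdoor path blocked by {Ch, Dn}):
  P1: blocked at collider Pr (neither it nor any descendant is in the conditioning set).
  P2: blocked at collider Pr (neither it nor any descendant is in the conditioning set).
  P3: open — no interior node is in the conditioning set.
  P4: blocked at fork node Dn ∈ conditioning set.
  P5: open — no interior node is in the conditioning set.
  P6: blocked at chain node Ch ∈ conditioning set.
{Ch, Dn} does not satisfy the backdoor criterion.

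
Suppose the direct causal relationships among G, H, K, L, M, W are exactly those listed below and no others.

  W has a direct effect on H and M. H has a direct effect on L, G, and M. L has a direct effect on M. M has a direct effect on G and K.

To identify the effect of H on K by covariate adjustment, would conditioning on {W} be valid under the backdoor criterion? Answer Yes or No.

Backdoor paths from H to K (paths whose first edge points into H):
  P1: H <- W -> M -> K
Condition 1 (no descendant of H in the set): holds — descendants of H are {G, K, L, M}; none are in {W}.
Condition 2 (every backdoor path blocked by {W}):
  P1: blocked at fork node W ∈ conditioning set.
{W} satisfies the backdoor criterion.

Yes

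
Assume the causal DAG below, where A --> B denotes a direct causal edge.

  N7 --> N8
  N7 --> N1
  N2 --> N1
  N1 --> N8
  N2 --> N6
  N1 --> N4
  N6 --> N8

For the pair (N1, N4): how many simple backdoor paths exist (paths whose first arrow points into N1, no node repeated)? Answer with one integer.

0

A backdoor path from N1 to N4 is any simple undirected path whose first edge points into N1 (i.e. leaves N1 via a parent).
Parents of N1: {N2, N7}.
No simple path from any parent of N1 reaches N4 without revisiting N1, so there are no backdoor paths.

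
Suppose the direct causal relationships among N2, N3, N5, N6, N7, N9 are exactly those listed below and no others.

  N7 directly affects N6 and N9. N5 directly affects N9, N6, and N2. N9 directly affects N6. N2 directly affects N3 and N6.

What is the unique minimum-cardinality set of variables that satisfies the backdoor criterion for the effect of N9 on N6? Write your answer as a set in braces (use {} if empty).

Variables eligible for adjustment (non-descendants of N9, excluding N9 and N6): {N2, N3, N5, N7}.
Backdoor paths from N9 to N6:
  P1: N9 <- N5 -> N2 -> N6
  P2: N9 <- N5 -> N6
  P3: N9 <- N7 -> N6
The empty set is not sufficient: P1 (N9 <- N5 -> N2 -> N6) has no collider blocking it and no conditioned non-collider, so it is open.
Try {N5, N7}:
  P1: blocked at fork node N5 ∈ conditioning set.
  P2: blocked at fork node N5 ∈ conditioning set.
  P3: blocked at fork node N7 ∈ conditioning set.
{N5, N7} contains no descendant of N9 and blocks every backdoor path.
Every element of {N5, N7} is needed (dropping N5 leaves P1 open; dropping N7 leaves P3 open), so no proper subset is valid.
Among all size-2 subsets of the eligible variables, only {N5, N7} blocks every backdoor path, so it is the unique smallest valid adjustment set.

{N5, N7}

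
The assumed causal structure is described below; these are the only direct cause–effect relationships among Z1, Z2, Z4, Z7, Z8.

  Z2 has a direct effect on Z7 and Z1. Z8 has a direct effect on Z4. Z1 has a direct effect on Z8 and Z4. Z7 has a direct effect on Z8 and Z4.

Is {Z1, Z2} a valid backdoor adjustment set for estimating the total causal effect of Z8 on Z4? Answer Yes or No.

Backdoor paths from Z8 to Z4 (paths whose first edge points into Z8):
  P1: Z8 <- Z1 <- Z2 -> Z7 -> Z4
  P2: Z8 <- Z1 -> Z4
  P3: Z8 <- Z7 <- Z2 -> Z1 -> Z4
  P4: Z8 <- Z7 -> Z4
Condition 1 (no descendant of Z8 in the set): holds — descendants of Z8 are {Z4}; none are in {Z1, Z2}.
Condition 2 (every backdoor path blocked by {Z1, Z2}):
  P1: blocked at chain node Z1 ∈ conditioning set.
  P2: blocked at fork node Z1 ∈ conditioning set.
  P3: blocked at fork node Z2 ∈ conditioning set.
  P4: open — no interior node is in the conditioning set.
{Z1, Z2} does not satisfy the backdoor criterion.

No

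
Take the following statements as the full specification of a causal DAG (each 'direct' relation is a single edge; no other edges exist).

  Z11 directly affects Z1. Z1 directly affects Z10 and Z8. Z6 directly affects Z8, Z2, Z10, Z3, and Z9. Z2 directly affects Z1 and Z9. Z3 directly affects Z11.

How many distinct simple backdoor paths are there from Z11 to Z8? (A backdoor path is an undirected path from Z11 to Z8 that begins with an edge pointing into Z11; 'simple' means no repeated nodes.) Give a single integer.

A backdoor path from Z11 to Z8 is any simple undirected path whose first edge points into Z11 (i.e. leaves Z11 via a parent).
Parents of Z11: {Z3}.
Enumerating:
  P1: Z11 <- Z3 <- Z6 -> Z2 -> Z1 -> Z8
  P2: Z11 <- Z3 <- Z6 -> Z10 <- Z1 -> Z8
  P3: Z11 <- Z3 <- Z6 -> Z8
  P4: Z11 <- Z3 <- Z6 -> Z9 <- Z2 -> Z1 -> Z8
That exhausts the simple backdoor paths. Count: 4.

4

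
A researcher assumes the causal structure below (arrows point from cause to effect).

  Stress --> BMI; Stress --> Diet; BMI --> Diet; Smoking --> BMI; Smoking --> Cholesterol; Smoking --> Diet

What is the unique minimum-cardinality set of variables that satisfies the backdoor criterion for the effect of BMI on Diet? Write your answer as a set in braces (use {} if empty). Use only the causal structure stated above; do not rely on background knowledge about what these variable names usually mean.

{Smoking, Stress}

Variables eligible for adjustment (non-descendants of BMI, excluding BMI and Diet): {Cholesterol, Smoking, Stress}.
Backdoor paths from BMI to Diet:
  P1: BMI <- Smoking -> Diet
  P2: BMI <- Stress -> Diet
The empty set is not sufficient: P1 (BMI <- Smoking -> Diet) has no collider blocking it and no conditioned non-collider, so it is open.
Try {Smoking, Stress}:
  P1: blocked at fork node Smoking ∈ conditioning set.
  P2: blocked at fork node Stress ∈ conditioning set.
{Smoking, Stress} contains no descendant of BMI and blocks every backdoor path.
Every element of {Smoking, Stress} is needed (dropping Smoking leaves P1 open; dropping Stress leaves P2 open), so no proper subset is valid.
Among all size-2 subsets of the eligible variables, only {Smoking, Stress} blocks every backdoor path, so it is the unique smallest valid adjustment set.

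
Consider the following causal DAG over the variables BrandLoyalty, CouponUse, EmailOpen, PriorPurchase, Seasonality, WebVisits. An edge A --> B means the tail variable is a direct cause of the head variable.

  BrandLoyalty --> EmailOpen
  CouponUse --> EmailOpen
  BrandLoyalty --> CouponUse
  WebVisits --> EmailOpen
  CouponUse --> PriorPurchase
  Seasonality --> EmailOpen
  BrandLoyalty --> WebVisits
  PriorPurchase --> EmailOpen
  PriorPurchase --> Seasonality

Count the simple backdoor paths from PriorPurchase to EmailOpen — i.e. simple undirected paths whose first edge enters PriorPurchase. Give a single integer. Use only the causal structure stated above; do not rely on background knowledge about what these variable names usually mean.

A backdoor path from PriorPurchase to EmailOpen is any simple undirected path whose first edge points into PriorPurchase (i.e. leaves PriorPurchase via a parent).
Parents of PriorPurchase: {CouponUse}.
Enumerating:
  P1: PriorPurchase <- CouponUse <- BrandLoyalty -> WebVisits -> EmailOpen
  P2: PriorPurchase <- CouponUse <- BrandLoyalty -> EmailOpen
  P3: PriorPurchase <- CouponUse -> EmailOpen
That exhausts the simple backdoor paths. Count: 3.

3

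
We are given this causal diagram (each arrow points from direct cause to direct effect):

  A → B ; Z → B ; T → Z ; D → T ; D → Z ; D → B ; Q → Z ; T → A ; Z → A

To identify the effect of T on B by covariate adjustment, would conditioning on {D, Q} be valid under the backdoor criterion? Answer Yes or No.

Backdoor paths from T to B (paths whose first edge points into T):
  P1: T <- D -> Z -> A -> B
  P2: T <- D -> Z -> B
  P3: T <- D -> B
Condition 1 (no descendant of T in the set): holds — descendants of T are {A, B, Z}; none are in {D, Q}.
Condition 2 (every backdoor path blocked by {D, Q}):
  P1: blocked at fork node D ∈ conditioning set.
  P2: blocked at fork node D ∈ conditioning set.
  P3: blocked at fork node D ∈ conditioning set.
{D, Q} satisfies the backdoor criterion.

Yes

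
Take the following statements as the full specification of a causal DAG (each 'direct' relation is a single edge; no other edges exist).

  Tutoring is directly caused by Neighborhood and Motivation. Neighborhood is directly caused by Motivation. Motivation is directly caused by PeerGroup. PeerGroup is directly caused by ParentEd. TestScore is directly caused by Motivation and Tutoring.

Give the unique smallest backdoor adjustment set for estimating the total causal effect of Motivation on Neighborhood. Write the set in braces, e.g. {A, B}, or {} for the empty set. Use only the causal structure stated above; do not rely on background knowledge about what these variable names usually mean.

{}

Variables eligible for adjustment (non-descendants of Motivation, excluding Motivation and Neighborhood): {ParentEd, PeerGroup}.
Backdoor paths from Motivation to Neighborhood:
  (none)
With no backdoor paths the empty set already satisfies the criterion, and it is trivially minimal.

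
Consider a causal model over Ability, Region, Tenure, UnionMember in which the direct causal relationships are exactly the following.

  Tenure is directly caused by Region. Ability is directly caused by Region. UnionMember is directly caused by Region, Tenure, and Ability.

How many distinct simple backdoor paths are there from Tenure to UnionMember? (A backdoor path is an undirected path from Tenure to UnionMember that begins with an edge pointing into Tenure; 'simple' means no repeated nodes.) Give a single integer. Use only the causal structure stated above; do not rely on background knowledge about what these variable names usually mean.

2

A backdoor path from Tenure to UnionMember is any simple undirected path whose first edge points into Tenure (i.e. leaves Tenure via a parent).
Parents of Tenure: {Region}.
Enumerating:
  P1: Tenure <- Region -> Ability -> UnionMember
  P2: Tenure <- Region -> UnionMember
That exhausts the simple backdoor paths. Count: 2.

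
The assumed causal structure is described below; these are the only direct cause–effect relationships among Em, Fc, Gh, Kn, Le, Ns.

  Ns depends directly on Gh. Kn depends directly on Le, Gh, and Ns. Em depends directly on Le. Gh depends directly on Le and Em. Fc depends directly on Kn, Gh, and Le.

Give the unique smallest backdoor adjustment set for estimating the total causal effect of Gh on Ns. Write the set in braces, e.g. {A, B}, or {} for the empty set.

{}

Variables eligible for adjustment (non-descendants of Gh, excluding Gh and Ns): {Em, Le}.
Backdoor paths from Gh to Ns:
  P1: Gh <- Le -> Kn <- Ns
  P2: Gh <- Le -> Fc <- Kn <- Ns
  P3: Gh <- Em <- Le -> Kn <- Ns
  P4: Gh <- Em <- Le -> Fc <- Kn <- Ns
Each backdoor path contains an unconditioned collider, so every path is already blocked with the empty conditioning set:
  P1: blocked at collider Kn (neither it nor any descendant is in the conditioning set).
  P2: blocked at collider Fc (neither it nor any descendant is in the conditioning set).
  P3: blocked at collider Kn (neither it nor any descendant is in the conditioning set).
  P4: blocked at collider Fc (neither it nor any descendant is in the conditioning set).
The empty set is therefore the unique smallest valid set.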